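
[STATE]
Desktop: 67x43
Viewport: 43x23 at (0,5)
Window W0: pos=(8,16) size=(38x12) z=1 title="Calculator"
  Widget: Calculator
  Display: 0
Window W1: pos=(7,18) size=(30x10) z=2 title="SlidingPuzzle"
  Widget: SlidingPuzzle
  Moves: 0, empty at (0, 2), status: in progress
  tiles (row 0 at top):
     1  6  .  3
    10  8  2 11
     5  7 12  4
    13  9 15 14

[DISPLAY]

                                           
                                           
                                           
                                           
                                           
                                           
                                           
                                           
                                           
                                           
                                           
        ┏━━━━━━━━━━━━━━━━━━━━━━━━━━━━━━━━━━
        ┃ Calculator                       
       ┏━━━━━━━━━━━━━━━━━━━━━━━━━━━━┓──────
       ┃ SlidingPuzzle              ┃      
       ┠────────────────────────────┨      
       ┃┌────┬────┬────┬────┐       ┃      
       ┃│  1 │  6 │    │  3 │       ┃      
       ┃├────┼────┼────┼────┤       ┃      
       ┃│ 10 │  8 │  2 │ 11 │       ┃      
       ┃├────┼────┼────┼────┤       ┃      
       ┃│  5 │  7 │ 12 │  4 │       ┃      
       ┗━━━━━━━━━━━━━━━━━━━━━━━━━━━━┛━━━━━━


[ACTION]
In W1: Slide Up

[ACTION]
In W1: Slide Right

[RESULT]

                                           
                                           
                                           
                                           
                                           
                                           
                                           
                                           
                                           
                                           
                                           
        ┏━━━━━━━━━━━━━━━━━━━━━━━━━━━━━━━━━━
        ┃ Calculator                       
       ┏━━━━━━━━━━━━━━━━━━━━━━━━━━━━┓──────
       ┃ SlidingPuzzle              ┃      
       ┠────────────────────────────┨      
       ┃┌────┬────┬────┬────┐       ┃      
       ┃│  1 │  6 │  2 │  3 │       ┃      
       ┃├────┼────┼────┼────┤       ┃      
       ┃│ 10 │    │  8 │ 11 │       ┃      
       ┃├────┼────┼────┼────┤       ┃      
       ┃│  5 │  7 │ 12 │  4 │       ┃      
       ┗━━━━━━━━━━━━━━━━━━━━━━━━━━━━┛━━━━━━


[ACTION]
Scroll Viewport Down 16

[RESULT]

       ┠────────────────────────────┨      
       ┃┌────┬────┬────┬────┐       ┃      
       ┃│  1 │  6 │  2 │  3 │       ┃      
       ┃├────┼────┼────┼────┤       ┃      
       ┃│ 10 │    │  8 │ 11 │       ┃      
       ┃├────┼────┼────┼────┤       ┃      
       ┃│  5 │  7 │ 12 │  4 │       ┃      
       ┗━━━━━━━━━━━━━━━━━━━━━━━━━━━━┛━━━━━━
                                           
                                           
                                           
                                           
                                           
                                           
                                           
                                           
                                           
                                           
                                           
                                           
                                           
                                           
                                           


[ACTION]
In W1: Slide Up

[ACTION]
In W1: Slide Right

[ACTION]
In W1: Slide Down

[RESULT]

       ┠────────────────────────────┨      
       ┃┌────┬────┬────┬────┐       ┃      
       ┃│  1 │  6 │  2 │  3 │       ┃      
       ┃├────┼────┼────┼────┤       ┃      
       ┃│    │  7 │  8 │ 11 │       ┃      
       ┃├────┼────┼────┼────┤       ┃      
       ┃│ 10 │  5 │ 12 │  4 │       ┃      
       ┗━━━━━━━━━━━━━━━━━━━━━━━━━━━━┛━━━━━━
                                           
                                           
                                           
                                           
                                           
                                           
                                           
                                           
                                           
                                           
                                           
                                           
                                           
                                           
                                           


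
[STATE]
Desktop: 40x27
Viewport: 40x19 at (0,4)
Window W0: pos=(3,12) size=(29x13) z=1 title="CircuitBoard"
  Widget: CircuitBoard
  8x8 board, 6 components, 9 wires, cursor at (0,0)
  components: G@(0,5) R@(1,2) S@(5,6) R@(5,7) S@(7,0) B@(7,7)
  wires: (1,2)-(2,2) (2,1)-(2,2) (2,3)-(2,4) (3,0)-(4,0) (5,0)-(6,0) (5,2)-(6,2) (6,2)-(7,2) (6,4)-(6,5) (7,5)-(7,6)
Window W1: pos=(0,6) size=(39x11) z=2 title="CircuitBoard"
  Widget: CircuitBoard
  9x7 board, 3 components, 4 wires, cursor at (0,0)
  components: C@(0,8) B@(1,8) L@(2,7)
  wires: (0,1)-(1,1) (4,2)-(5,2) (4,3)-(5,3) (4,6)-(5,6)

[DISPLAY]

                                        
                                        
┏━━━━━━━━━━━━━━━━━━━━━━━━━━━━━━━━━━━━━┓ 
┃ CircuitBoard                        ┃ 
┠─────────────────────────────────────┨ 
┃   0 1 2 3 4 5 6 7 8                 ┃ 
┃0  [.]  ·                           C┃ 
┃        │                            ┃ 
┃1       ·                           B┃ 
┃                                     ┃ 
┃2                               L    ┃ 
┃                                     ┃ 
┗━━━━━━━━━━━━━━━━━━━━━━━━━━━━━━━━━━━━━┛ 
   ┃                           ┃        
   ┃1           R              ┃        
   ┃            │              ┃        
   ┃2       · ─ ·   · ─ ·      ┃        
   ┃                           ┃        
   ┃3   ·                      ┃        


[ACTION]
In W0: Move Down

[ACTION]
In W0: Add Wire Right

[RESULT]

                                        
                                        
┏━━━━━━━━━━━━━━━━━━━━━━━━━━━━━━━━━━━━━┓ 
┃ CircuitBoard                        ┃ 
┠─────────────────────────────────────┨ 
┃   0 1 2 3 4 5 6 7 8                 ┃ 
┃0  [.]  ·                           C┃ 
┃        │                            ┃ 
┃1       ·                           B┃ 
┃                                     ┃ 
┃2                               L    ┃ 
┃                                     ┃ 
┗━━━━━━━━━━━━━━━━━━━━━━━━━━━━━━━━━━━━━┛ 
   ┃                           ┃        
   ┃1  [.]─ ·   R              ┃        
   ┃            │              ┃        
   ┃2       · ─ ·   · ─ ·      ┃        
   ┃                           ┃        
   ┃3   ·                      ┃        


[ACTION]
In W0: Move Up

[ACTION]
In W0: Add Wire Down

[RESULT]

                                        
                                        
┏━━━━━━━━━━━━━━━━━━━━━━━━━━━━━━━━━━━━━┓ 
┃ CircuitBoard                        ┃ 
┠─────────────────────────────────────┨ 
┃   0 1 2 3 4 5 6 7 8                 ┃ 
┃0  [.]  ·                           C┃ 
┃        │                            ┃ 
┃1       ·                           B┃ 
┃                                     ┃ 
┃2                               L    ┃ 
┃                                     ┃ 
┗━━━━━━━━━━━━━━━━━━━━━━━━━━━━━━━━━━━━━┛ 
   ┃    │                      ┃        
   ┃1   · ─ ·   R              ┃        
   ┃            │              ┃        
   ┃2       · ─ ·   · ─ ·      ┃        
   ┃                           ┃        
   ┃3   ·                      ┃        


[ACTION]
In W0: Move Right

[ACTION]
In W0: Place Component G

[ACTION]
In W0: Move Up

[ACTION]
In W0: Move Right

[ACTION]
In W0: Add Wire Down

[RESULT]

                                        
                                        
┏━━━━━━━━━━━━━━━━━━━━━━━━━━━━━━━━━━━━━┓ 
┃ CircuitBoard                        ┃ 
┠─────────────────────────────────────┨ 
┃   0 1 2 3 4 5 6 7 8                 ┃ 
┃0  [.]  ·                           C┃ 
┃        │                            ┃ 
┃1       ·                           B┃ 
┃                                     ┃ 
┃2                               L    ┃ 
┃                                     ┃ 
┗━━━━━━━━━━━━━━━━━━━━━━━━━━━━━━━━━━━━━┛ 
   ┃    │       │              ┃        
   ┃1   · ─ ·   R              ┃        
   ┃            │              ┃        
   ┃2       · ─ ·   · ─ ·      ┃        
   ┃                           ┃        
   ┃3   ·                      ┃        


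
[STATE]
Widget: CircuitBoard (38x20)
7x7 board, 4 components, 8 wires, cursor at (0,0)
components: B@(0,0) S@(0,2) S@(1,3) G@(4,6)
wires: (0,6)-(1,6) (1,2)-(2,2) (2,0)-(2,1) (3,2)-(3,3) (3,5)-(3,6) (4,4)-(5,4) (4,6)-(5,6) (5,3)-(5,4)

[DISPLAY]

   0 1 2 3 4 5 6                      
0  [B]      S               ·         
                            │         
1           ·   S           ·         
            │                         
2   · ─ ·   ·                         
                                      
3           · ─ ·       · ─ ·         
                                      
4                   ·       G         
                    │       │         
5               · ─ ·       ·         
                                      
6                                     
Cursor: (0,0)                         
                                      
                                      
                                      
                                      
                                      


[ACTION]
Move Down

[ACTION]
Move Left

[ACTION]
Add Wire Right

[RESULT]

   0 1 2 3 4 5 6                      
0   B       S               ·         
                            │         
1  [.]─ ·   ·   S           ·         
            │                         
2   · ─ ·   ·                         
                                      
3           · ─ ·       · ─ ·         
                                      
4                   ·       G         
                    │       │         
5               · ─ ·       ·         
                                      
6                                     
Cursor: (1,0)                         
                                      
                                      
                                      
                                      
                                      


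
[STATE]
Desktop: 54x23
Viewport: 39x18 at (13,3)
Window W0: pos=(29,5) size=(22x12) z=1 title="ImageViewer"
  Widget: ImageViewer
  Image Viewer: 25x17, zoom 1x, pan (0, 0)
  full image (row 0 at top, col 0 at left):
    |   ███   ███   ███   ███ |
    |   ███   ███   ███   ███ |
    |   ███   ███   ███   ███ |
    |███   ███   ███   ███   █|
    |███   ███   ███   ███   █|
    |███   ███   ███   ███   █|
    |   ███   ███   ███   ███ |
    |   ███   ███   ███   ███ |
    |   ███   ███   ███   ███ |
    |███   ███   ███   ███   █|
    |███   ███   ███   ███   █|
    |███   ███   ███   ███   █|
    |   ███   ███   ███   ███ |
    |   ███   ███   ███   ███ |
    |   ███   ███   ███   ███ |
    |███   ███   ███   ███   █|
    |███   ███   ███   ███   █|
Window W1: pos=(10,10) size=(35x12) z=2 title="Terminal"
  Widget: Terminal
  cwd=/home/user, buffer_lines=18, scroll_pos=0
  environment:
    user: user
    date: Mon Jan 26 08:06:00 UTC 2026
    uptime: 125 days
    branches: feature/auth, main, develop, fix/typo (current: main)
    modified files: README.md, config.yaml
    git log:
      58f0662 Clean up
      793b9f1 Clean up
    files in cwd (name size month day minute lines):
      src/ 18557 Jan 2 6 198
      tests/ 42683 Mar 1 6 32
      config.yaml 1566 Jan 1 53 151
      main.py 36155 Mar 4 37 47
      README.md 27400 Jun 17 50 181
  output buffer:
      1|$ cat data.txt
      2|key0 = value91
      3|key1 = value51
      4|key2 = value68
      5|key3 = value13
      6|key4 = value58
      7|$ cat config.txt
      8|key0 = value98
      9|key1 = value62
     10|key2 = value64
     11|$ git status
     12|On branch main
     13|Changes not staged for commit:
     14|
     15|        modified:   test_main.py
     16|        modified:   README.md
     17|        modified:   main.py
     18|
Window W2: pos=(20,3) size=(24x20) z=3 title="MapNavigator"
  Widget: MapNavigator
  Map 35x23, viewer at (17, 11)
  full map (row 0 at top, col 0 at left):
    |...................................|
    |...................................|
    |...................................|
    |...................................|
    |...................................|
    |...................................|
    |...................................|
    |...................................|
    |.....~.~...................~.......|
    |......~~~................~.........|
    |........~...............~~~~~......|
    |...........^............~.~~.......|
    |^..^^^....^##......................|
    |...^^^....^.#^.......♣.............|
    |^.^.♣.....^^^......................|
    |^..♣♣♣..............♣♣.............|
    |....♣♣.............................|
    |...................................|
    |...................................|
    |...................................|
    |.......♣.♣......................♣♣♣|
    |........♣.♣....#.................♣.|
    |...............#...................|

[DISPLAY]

       ┏━━━━━━━━━━━━━━━━━━━━━━┓        
       ┃ MapNavigator         ┃        
       ┠──────────────────────┨━━━━━━┓ 
       ┃......................┃      ┃ 
       ┃......................┃──────┨ 
       ┃......................┃ ███  ┃ 
       ┃......................┃ ███  ┃ 
━━━━━━━┃......................┃┓███  ┃ 
erminal┃.~...................~┃┃   ██┃ 
───────┃~~~................~..┃┨   ██┃ 
cat dat┃..~...............~~~~┃┃   ██┃ 
y0 = va┃.....^.....@......~.~~┃┃███  ┃ 
y1 = va┃....^##...............┃┃███  ┃ 
y2 = va┃....^.#^.......♣......┃┃━━━━━┛ 
y3 = va┃....^^^...............┃┃       
y4 = va┃..............♣♣......┃┃       
cat con┃......................┃┃       
y0 = va┃......................┃┃       


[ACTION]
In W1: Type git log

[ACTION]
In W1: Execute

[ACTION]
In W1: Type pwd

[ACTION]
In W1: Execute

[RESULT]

       ┏━━━━━━━━━━━━━━━━━━━━━━┓        
       ┃ MapNavigator         ┃        
       ┠──────────────────────┨━━━━━━┓ 
       ┃......................┃      ┃ 
       ┃......................┃──────┨ 
       ┃......................┃ ███  ┃ 
       ┃......................┃ ███  ┃ 
━━━━━━━┃......................┃┓███  ┃ 
erminal┃.~...................~┃┃   ██┃ 
───────┃~~~................~..┃┨   ██┃ 
      m┃..~...............~~~~┃┃   ██┃ 
       ┃.....^.....@......~.~~┃┃███  ┃ 
git log┃....^##...............┃┃███  ┃ 
f0662 C┃....^.#^.......♣......┃┃━━━━━┛ 
3b9f1 C┃....^^^...............┃┃       
pwd    ┃..............♣♣......┃┃       
ome/use┃......................┃┃       
█      ┃......................┃┃       


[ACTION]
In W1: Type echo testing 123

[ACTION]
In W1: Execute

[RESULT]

       ┏━━━━━━━━━━━━━━━━━━━━━━┓        
       ┃ MapNavigator         ┃        
       ┠──────────────────────┨━━━━━━┓ 
       ┃......................┃      ┃ 
       ┃......................┃──────┨ 
       ┃......................┃ ███  ┃ 
       ┃......................┃ ███  ┃ 
━━━━━━━┃......................┃┓███  ┃ 
erminal┃.~...................~┃┃   ██┃ 
───────┃~~~................~..┃┨   ██┃ 
git log┃..~...............~~~~┃┃   ██┃ 
f0662 C┃.....^.....@......~.~~┃┃███  ┃ 
3b9f1 C┃....^##...............┃┃███  ┃ 
pwd    ┃....^.#^.......♣......┃┃━━━━━┛ 
ome/use┃....^^^...............┃┃       
echo te┃..............♣♣......┃┃       
sting 1┃......................┃┃       
█      ┃......................┃┃       


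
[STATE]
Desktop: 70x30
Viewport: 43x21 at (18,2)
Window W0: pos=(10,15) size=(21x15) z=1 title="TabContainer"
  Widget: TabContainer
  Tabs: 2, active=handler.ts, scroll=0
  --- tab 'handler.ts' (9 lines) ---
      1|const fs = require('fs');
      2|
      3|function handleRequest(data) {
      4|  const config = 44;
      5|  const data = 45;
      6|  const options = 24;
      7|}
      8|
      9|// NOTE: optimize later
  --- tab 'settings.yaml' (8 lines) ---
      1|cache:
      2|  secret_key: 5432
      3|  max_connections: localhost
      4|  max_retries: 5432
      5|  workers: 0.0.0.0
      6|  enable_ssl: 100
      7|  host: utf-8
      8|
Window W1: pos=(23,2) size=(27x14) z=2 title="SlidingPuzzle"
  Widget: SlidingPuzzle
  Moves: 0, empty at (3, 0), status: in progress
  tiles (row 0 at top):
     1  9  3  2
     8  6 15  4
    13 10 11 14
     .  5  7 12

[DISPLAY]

     ┏━━━━━━━━━━━━━━━━━━━━━━━━━┓           
     ┃ SlidingPuzzle           ┃           
     ┠─────────────────────────┨           
     ┃┌────┬────┬────┬────┐    ┃           
     ┃│  1 │  9 │  3 │  2 │    ┃           
     ┃├────┼────┼────┼────┤    ┃           
     ┃│  8 │  6 │ 15 │  4 │    ┃           
     ┃├────┼────┼────┼────┤    ┃           
     ┃│ 13 │ 10 │ 11 │ 14 │    ┃           
     ┃├────┼────┼────┼────┤    ┃           
     ┃│    │  5 │  7 │ 12 │    ┃           
     ┃└────┴────┴────┴────┘    ┃           
     ┃Moves: 0                 ┃           
━━━━━┗━━━━━━━━━━━━━━━━━━━━━━━━━┛           
tainer      ┃                              
────────────┨                              
r.ts]│ setti┃                              
────────────┃                              
s = require(┃                              
            ┃                              
n handleRequ┃                              


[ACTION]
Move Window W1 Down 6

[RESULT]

                                           
                                           
                                           
                                           
                                           
                                           
     ┏━━━━━━━━━━━━━━━━━━━━━━━━━┓           
     ┃ SlidingPuzzle           ┃           
     ┠─────────────────────────┨           
     ┃┌────┬────┬────┬────┐    ┃           
     ┃│  1 │  9 │  3 │  2 │    ┃           
     ┃├────┼────┼────┼────┤    ┃           
     ┃│  8 │  6 │ 15 │  4 │    ┃           
━━━━━┃├────┼────┼────┼────┤    ┃           
taine┃│ 13 │ 10 │ 11 │ 14 │    ┃           
─────┃├────┼────┼────┼────┤    ┃           
r.ts]┃│    │  5 │  7 │ 12 │    ┃           
─────┃└────┴────┴────┴────┘    ┃           
s = r┃Moves: 0                 ┃           
     ┗━━━━━━━━━━━━━━━━━━━━━━━━━┛           
n handleRequ┃                              


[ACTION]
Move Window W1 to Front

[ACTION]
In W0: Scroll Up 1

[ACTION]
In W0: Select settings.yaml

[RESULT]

                                           
                                           
                                           
                                           
                                           
                                           
     ┏━━━━━━━━━━━━━━━━━━━━━━━━━┓           
     ┃ SlidingPuzzle           ┃           
     ┠─────────────────────────┨           
     ┃┌────┬────┬────┬────┐    ┃           
     ┃│  1 │  9 │  3 │  2 │    ┃           
     ┃├────┼────┼────┼────┤    ┃           
     ┃│  8 │  6 │ 15 │  4 │    ┃           
━━━━━┃├────┼────┼────┼────┤    ┃           
taine┃│ 13 │ 10 │ 11 │ 14 │    ┃           
─────┃├────┼────┼────┼────┤    ┃           
r.ts ┃│    │  5 │  7 │ 12 │    ┃           
─────┃└────┴────┴────┴────┘    ┃           
     ┃Moves: 0                 ┃           
t_key┗━━━━━━━━━━━━━━━━━━━━━━━━━┛           
onnections: ┃                              


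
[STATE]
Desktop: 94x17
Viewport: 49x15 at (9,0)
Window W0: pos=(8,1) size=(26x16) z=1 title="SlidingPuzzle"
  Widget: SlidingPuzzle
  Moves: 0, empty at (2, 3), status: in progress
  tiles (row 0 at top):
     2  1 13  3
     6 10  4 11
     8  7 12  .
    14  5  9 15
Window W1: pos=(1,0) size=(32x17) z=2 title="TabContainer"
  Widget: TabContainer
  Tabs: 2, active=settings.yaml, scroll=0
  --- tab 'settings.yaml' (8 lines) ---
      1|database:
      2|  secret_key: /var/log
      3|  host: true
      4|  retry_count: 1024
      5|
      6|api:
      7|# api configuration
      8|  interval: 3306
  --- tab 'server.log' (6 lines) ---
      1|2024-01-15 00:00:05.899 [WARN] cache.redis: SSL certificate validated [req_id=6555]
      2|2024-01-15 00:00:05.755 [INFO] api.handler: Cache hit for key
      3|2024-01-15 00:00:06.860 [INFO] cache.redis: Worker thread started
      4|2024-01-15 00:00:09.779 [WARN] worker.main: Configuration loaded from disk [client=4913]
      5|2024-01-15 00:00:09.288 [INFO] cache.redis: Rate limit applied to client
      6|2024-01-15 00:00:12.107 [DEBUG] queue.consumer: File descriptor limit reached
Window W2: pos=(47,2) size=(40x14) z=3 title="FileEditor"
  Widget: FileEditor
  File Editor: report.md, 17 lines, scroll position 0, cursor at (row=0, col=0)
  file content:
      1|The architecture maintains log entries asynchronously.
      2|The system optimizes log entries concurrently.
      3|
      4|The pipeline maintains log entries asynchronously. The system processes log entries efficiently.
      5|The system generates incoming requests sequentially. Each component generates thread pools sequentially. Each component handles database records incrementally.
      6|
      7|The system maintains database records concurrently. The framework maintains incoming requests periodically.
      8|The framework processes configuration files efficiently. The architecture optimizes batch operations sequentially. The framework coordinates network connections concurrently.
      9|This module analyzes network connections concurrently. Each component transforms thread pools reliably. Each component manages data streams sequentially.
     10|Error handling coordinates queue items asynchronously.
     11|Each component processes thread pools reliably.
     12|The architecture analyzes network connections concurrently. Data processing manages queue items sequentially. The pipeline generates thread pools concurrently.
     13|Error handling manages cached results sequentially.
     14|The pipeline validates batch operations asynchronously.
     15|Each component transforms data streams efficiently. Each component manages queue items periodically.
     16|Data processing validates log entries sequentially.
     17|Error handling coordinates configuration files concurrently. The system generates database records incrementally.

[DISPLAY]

━━━━━━━━━━━━━━━━━━━━━━━┓                         
tainer                 ┃┓                        
───────────────────────┨┃             ┏━━━━━━━━━━
gs.yaml]│ server.log   ┃┨             ┃ FileEdito
───────────────────────┃┃             ┠──────────
e:                     ┃┃             ┃█he archit
t_key: /var/log        ┃┃             ┃The system
 true                  ┃┃             ┃          
_count: 1024           ┃┃             ┃The pipeli
                       ┃┃             ┃The system
                       ┃┃             ┃          
onfiguration           ┃┃             ┃The system
val: 3306              ┃┃             ┃The framew
                       ┃┃             ┃This modul
                       ┃┃             ┃Error hand


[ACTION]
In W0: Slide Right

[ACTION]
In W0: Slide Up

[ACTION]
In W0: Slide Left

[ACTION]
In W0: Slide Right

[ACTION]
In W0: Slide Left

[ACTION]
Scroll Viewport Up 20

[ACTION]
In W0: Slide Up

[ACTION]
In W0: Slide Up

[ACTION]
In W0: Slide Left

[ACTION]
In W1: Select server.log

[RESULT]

━━━━━━━━━━━━━━━━━━━━━━━┓                         
tainer                 ┃┓                        
───────────────────────┨┃             ┏━━━━━━━━━━
gs.yaml │[server.log]  ┃┨             ┃ FileEdito
───────────────────────┃┃             ┠──────────
-15 00:00:05.899 [WARN]┃┃             ┃█he archit
-15 00:00:05.755 [INFO]┃┃             ┃The system
-15 00:00:06.860 [INFO]┃┃             ┃          
-15 00:00:09.779 [WARN]┃┃             ┃The pipeli
-15 00:00:09.288 [INFO]┃┃             ┃The system
-15 00:00:12.107 [DEBUG┃┃             ┃          
                       ┃┃             ┃The system
                       ┃┃             ┃The framew
                       ┃┃             ┃This modul
                       ┃┃             ┃Error hand


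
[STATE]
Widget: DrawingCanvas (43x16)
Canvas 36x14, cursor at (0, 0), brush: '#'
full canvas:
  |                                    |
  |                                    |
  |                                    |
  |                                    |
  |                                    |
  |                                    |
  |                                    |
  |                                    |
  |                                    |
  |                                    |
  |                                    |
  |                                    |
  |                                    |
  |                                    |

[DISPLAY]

+                                          
                                           
                                           
                                           
                                           
                                           
                                           
                                           
                                           
                                           
                                           
                                           
                                           
                                           
                                           
                                           


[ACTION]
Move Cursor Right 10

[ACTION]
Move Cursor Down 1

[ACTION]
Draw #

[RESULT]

                                           
          #                                
                                           
                                           
                                           
                                           
                                           
                                           
                                           
                                           
                                           
                                           
                                           
                                           
                                           
                                           


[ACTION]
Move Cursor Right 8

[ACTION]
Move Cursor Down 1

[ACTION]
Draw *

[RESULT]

                                           
          #                                
                  *                        
                                           
                                           
                                           
                                           
                                           
                                           
                                           
                                           
                                           
                                           
                                           
                                           
                                           


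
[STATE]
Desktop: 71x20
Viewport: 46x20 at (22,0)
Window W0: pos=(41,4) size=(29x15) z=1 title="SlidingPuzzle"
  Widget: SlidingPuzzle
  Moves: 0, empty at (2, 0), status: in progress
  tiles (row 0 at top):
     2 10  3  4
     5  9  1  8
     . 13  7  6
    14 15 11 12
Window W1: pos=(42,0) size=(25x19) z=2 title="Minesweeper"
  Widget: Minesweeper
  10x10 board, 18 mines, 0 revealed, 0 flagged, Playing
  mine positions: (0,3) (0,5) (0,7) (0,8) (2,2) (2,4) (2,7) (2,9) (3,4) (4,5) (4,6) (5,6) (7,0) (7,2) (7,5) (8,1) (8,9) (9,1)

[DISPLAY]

                    ┏━━━━━━━━━━━━━━━━━━━━━━━┓ 
                    ┃ Minesweeper           ┃ 
                    ┠───────────────────────┨ 
                    ┃■■■■■■■■■■             ┃ 
                   ┏┃■■■■■■■■■■             ┃━
                   ┃┃■■■■■■■■■■             ┃ 
                   ┠┃■■■■■■■■■■             ┃─
                   ┃┃■■■■■■■■■■             ┃ 
                   ┃┃■■■■■■■■■■             ┃ 
                   ┃┃■■■■■■■■■■             ┃ 
                   ┃┃■■■■■■■■■■             ┃ 
                   ┃┃■■■■■■■■■■             ┃ 
                   ┃┃■■■■■■■■■■             ┃ 
                   ┃┃                       ┃ 
                   ┃┃                       ┃ 
                   ┃┃                       ┃ 
                   ┃┃                       ┃ 
                   ┃┃                       ┃ 
                   ┗┗━━━━━━━━━━━━━━━━━━━━━━━┛━
                                              


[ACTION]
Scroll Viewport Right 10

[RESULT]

                 ┏━━━━━━━━━━━━━━━━━━━━━━━┓    
                 ┃ Minesweeper           ┃    
                 ┠───────────────────────┨    
                 ┃■■■■■■■■■■             ┃    
                ┏┃■■■■■■■■■■             ┃━━┓ 
                ┃┃■■■■■■■■■■             ┃  ┃ 
                ┠┃■■■■■■■■■■             ┃──┨ 
                ┃┃■■■■■■■■■■             ┃  ┃ 
                ┃┃■■■■■■■■■■             ┃  ┃ 
                ┃┃■■■■■■■■■■             ┃  ┃ 
                ┃┃■■■■■■■■■■             ┃  ┃ 
                ┃┃■■■■■■■■■■             ┃  ┃ 
                ┃┃■■■■■■■■■■             ┃  ┃ 
                ┃┃                       ┃  ┃ 
                ┃┃                       ┃  ┃ 
                ┃┃                       ┃  ┃ 
                ┃┃                       ┃  ┃ 
                ┃┃                       ┃  ┃ 
                ┗┗━━━━━━━━━━━━━━━━━━━━━━━┛━━┛ 
                                              


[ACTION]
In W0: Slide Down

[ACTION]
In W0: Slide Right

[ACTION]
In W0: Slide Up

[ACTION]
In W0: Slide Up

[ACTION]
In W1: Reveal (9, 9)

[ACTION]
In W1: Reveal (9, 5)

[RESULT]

                 ┏━━━━━━━━━━━━━━━━━━━━━━━┓    
                 ┃ Minesweeper           ┃    
                 ┠───────────────────────┨    
                 ┃■■■■■■■■■■             ┃    
                ┏┃■■■■■■■■■■             ┃━━┓ 
                ┃┃■■■■■■■■■■             ┃  ┃ 
                ┠┃■■■■■■■221             ┃──┨ 
                ┃┃■■■■■■■2               ┃  ┃ 
                ┃┃■■■■■■■2               ┃  ┃ 
                ┃┃■■■■■■21               ┃  ┃ 
                ┃┃■■■■■■1 11             ┃  ┃ 
                ┃┃■■31111 1■             ┃  ┃ 
                ┃┃■■2     11             ┃  ┃ 
                ┃┃                       ┃  ┃ 
                ┃┃                       ┃  ┃ 
                ┃┃                       ┃  ┃ 
                ┃┃                       ┃  ┃ 
                ┃┃                       ┃  ┃ 
                ┗┗━━━━━━━━━━━━━━━━━━━━━━━┛━━┛ 
                                              


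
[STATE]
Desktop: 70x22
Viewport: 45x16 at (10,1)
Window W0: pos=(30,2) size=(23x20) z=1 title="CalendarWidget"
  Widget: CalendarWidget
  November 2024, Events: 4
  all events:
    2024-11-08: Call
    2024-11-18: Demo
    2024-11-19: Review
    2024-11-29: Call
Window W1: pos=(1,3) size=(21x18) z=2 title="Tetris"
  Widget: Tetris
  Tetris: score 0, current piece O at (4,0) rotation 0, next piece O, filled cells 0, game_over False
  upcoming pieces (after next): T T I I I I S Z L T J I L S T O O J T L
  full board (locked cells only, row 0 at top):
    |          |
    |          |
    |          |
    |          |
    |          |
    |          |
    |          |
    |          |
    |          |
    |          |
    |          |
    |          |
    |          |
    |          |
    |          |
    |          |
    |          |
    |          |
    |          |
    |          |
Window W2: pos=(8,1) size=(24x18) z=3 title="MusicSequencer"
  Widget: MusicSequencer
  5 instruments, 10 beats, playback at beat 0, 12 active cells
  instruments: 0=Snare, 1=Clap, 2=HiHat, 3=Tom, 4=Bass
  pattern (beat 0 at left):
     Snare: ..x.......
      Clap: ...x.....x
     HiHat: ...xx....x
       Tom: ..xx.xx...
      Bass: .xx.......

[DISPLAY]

━━━━━━━━━━━━━━━━━━━━━┓                       
MusicSequencer       ┃━━━━━━━━━━━━━━━━━━━━┓  
─────────────────────┨CalendarWidget      ┃  
     ▼123456789      ┃────────────────────┨  
Snare··█·······      ┃   November 2024    ┃  
 Clap···█·····█      ┃o Tu We Th Fr Sa Su ┃  
HiHat···██····█      ┃            1  2  3 ┃  
  Tom··██·██···      ┃4  5  6  7  8*  9 10┃  
 Bass·██·······      ┃1 12 13 14 15 16 17 ┃  
                     ┃8* 19* 20 21 22 23 2┃  
                     ┃5 26 27 28 29* 30   ┃  
                     ┃                    ┃  
                     ┃                    ┃  
                     ┃                    ┃  
                     ┃                    ┃  
                     ┃                    ┃  


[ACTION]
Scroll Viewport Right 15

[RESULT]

━━━━━━┓                                      
      ┃━━━━━━━━━━━━━━━━━━━━┓                 
──────┨CalendarWidget      ┃                 
      ┃────────────────────┨                 
      ┃   November 2024    ┃                 
      ┃o Tu We Th Fr Sa Su ┃                 
      ┃            1  2  3 ┃                 
      ┃4  5  6  7  8*  9 10┃                 
      ┃1 12 13 14 15 16 17 ┃                 
      ┃8* 19* 20 21 22 23 2┃                 
      ┃5 26 27 28 29* 30   ┃                 
      ┃                    ┃                 
      ┃                    ┃                 
      ┃                    ┃                 
      ┃                    ┃                 
      ┃                    ┃                 


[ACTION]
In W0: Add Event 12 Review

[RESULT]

━━━━━━┓                                      
      ┃━━━━━━━━━━━━━━━━━━━━┓                 
──────┨CalendarWidget      ┃                 
      ┃────────────────────┨                 
      ┃   November 2024    ┃                 
      ┃o Tu We Th Fr Sa Su ┃                 
      ┃            1  2  3 ┃                 
      ┃4  5  6  7  8*  9 10┃                 
      ┃1 12* 13 14 15 16 17┃                 
      ┃8* 19* 20 21 22 23 2┃                 
      ┃5 26 27 28 29* 30   ┃                 
      ┃                    ┃                 
      ┃                    ┃                 
      ┃                    ┃                 
      ┃                    ┃                 
      ┃                    ┃                 


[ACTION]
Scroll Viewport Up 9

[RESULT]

                                             
━━━━━━┓                                      
      ┃━━━━━━━━━━━━━━━━━━━━┓                 
──────┨CalendarWidget      ┃                 
      ┃────────────────────┨                 
      ┃   November 2024    ┃                 
      ┃o Tu We Th Fr Sa Su ┃                 
      ┃            1  2  3 ┃                 
      ┃4  5  6  7  8*  9 10┃                 
      ┃1 12* 13 14 15 16 17┃                 
      ┃8* 19* 20 21 22 23 2┃                 
      ┃5 26 27 28 29* 30   ┃                 
      ┃                    ┃                 
      ┃                    ┃                 
      ┃                    ┃                 
      ┃                    ┃                 


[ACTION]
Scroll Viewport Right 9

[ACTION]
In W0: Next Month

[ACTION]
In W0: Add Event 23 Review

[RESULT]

                                             
━━━━━━┓                                      
      ┃━━━━━━━━━━━━━━━━━━━━┓                 
──────┨CalendarWidget      ┃                 
      ┃────────────────────┨                 
      ┃   December 2024    ┃                 
      ┃o Tu We Th Fr Sa Su ┃                 
      ┃                  1 ┃                 
      ┃2  3  4  5  6  7  8 ┃                 
      ┃9 10 11 12 13 14 15 ┃                 
      ┃6 17 18 19 20 21 22 ┃                 
      ┃3* 24 25 26 27 28 29┃                 
      ┃0 31                ┃                 
      ┃                    ┃                 
      ┃                    ┃                 
      ┃                    ┃                 
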